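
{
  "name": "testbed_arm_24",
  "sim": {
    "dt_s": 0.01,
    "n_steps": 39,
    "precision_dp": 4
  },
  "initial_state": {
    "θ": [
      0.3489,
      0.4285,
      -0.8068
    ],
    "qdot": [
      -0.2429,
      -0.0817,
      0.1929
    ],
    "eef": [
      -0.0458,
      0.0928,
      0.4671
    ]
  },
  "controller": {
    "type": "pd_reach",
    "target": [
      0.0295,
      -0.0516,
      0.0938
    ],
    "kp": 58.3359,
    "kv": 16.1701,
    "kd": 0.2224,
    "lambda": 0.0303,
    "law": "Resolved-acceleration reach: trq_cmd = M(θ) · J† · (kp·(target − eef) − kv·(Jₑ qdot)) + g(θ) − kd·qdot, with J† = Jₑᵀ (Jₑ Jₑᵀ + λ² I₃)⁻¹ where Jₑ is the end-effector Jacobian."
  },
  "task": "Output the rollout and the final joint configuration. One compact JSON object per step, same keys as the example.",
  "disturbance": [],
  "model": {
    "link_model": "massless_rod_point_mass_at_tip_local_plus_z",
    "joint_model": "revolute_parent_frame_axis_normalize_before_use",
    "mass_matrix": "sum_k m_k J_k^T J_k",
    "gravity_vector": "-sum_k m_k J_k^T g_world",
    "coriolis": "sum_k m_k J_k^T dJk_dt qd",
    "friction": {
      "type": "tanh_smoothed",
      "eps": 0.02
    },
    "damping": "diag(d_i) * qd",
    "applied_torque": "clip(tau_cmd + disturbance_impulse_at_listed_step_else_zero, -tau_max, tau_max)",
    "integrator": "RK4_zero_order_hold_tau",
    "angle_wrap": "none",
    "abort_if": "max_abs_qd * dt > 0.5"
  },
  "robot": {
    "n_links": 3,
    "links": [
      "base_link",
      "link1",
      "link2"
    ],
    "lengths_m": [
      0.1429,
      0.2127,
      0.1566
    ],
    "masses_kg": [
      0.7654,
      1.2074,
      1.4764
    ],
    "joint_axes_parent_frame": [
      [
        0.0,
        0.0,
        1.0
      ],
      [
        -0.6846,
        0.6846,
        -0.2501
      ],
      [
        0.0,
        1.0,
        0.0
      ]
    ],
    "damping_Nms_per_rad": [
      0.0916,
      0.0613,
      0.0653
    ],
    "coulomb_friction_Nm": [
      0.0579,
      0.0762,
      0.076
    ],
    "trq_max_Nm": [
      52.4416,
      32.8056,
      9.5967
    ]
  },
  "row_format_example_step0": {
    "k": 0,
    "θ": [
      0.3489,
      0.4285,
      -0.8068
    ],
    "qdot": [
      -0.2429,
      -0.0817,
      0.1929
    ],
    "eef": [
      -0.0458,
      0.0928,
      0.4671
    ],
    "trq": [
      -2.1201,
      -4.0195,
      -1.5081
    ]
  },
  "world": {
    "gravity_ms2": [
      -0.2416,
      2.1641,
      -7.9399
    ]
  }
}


{"k":1,"\u03b8":[0.3327,0.427,-0.8149],"qdot":[-2.9403,-0.2291,-1.7599],"eef":[-0.0456,0.0926,0.4666],"trq":[-1.4203,-3.9401,-0.7519]}
{"k":2,"\u03b8":[0.2955,0.424,-0.8378],"qdot":[-4.481,-0.3647,-2.7981],"eef":[-0.0455,0.0922,0.465],"trq":[-1.0076,-3.9259,-0.3164]}
{"k":3,"\u03b8":[0.2462,0.4197,-0.8685],"qdot":[-5.3798,-0.5038,-3.3222],"eef":[-0.0455,0.0916,0.4628],"trq":[-0.7506,-3.9374,-0.0484]}
{"k":4,"\u03b8":[0.1897,0.4139,-0.9029],"qdot":[-5.9154,-0.6487,-3.557],"eef":[-0.0457,0.0911,0.4601],"trq":[-0.5737,-3.9355,0.1312]}
{"k":5,"\u03b8":[0.129,0.4067,-0.9388],"qdot":[-6.2335,-0.7977,-3.6262],"eef":[-0.046,0.0906,0.4572],"trq":[-0.4317,-3.8871,0.2637]}
{"k":6,"\u03b8":[0.0658,0.398,-0.9749],"qdot":[-6.3997,-0.9456,-3.5958],"eef":[-0.0465,0.0902,0.4541],"trq":[-0.2963,-3.7554,0.37]}
{"k":7,"\u03b8":[0.0017,0.3879,-1.0104],"qdot":[-6.4265,-1.0816,-3.5024],"eef":[-0.0472,0.09,0.4509],"trq":[-0.1495,-3.4885,0.4603]}
{"k":8,"\u03b8":[-0.0618,0.3766,-1.0447],"qdot":[-6.2855,-1.1859,-3.3699],"eef":[-0.0481,0.0899,0.4476],"trq":[0.0157,-3.0148,0.5401]}
{"k":9,"\u03b8":[-0.1227,0.3645,-1.0776],"qdot":[-5.9163,-1.2268,-3.2223],"eef":[-0.0492,0.09,0.4442],"trq":[0.1881,-2.2631,0.6137]}
{"k":10,"\u03b8":[-0.1785,0.3526,-1.1091],"qdot":[-5.2504,-1.1638,-3.0913],"eef":[-0.0506,0.0904,0.4407],"trq":[0.3311,-1.227,0.6859]}
{"k":11,"\u03b8":[-0.226,0.342,-1.1396],"qdot":[-4.262,-0.9621,-3.0161],"eef":[-0.0522,0.0909,0.4372],"trq":[0.3947,-0.0432,0.7613]}
{"k":12,"\u03b8":[-0.2623,0.3341,-1.1698],"qdot":[-3.0263,-0.6184,-3.0288],"eef":[-0.054,0.0916,0.4335],"trq":[0.3546,1.026,0.8406]}
{"k":13,"\u03b8":[-0.2859,0.3301,-1.2005],"qdot":[-1.7173,-0.1737,-3.1339],"eef":[-0.0558,0.0923,0.4297],"trq":[0.2389,1.7426,0.9185]}
{"k":14,"\u03b8":[-0.2971,0.3308,-1.2327],"qdot":[-0.5543,0.2896,-3.2987],"eef":[-0.0575,0.093,0.4256],"trq":[0.1088,2.0349,0.9855]}
{"k":15,"\u03b8":[-0.2978,0.3359,-1.2666],"qdot":[0.3601,0.7229,-3.4895],"eef":[-0.059,0.0938,0.4212],"trq":[0.0075,1.9384,1.0364]}
{"k":16,"\u03b8":[-0.2912,0.3449,-1.3024],"qdot":[0.9354,1.0748,-3.6792],"eef":[-0.0603,0.0945,0.4165],"trq":[-0.033,1.5504,1.0705]}
{"k":17,"\u03b8":[-0.28,0.357,-1.34],"qdot":[1.3026,1.3559,-3.8383],"eef":[-0.0613,0.0952,0.4116],"trq":[-0.0564,1.0022,1.0874]}
{"k":18,"\u03b8":[-0.2661,0.3716,-1.379],"qdot":[1.4813,1.5577,-3.9626],"eef":[-0.062,0.096,0.4063],"trq":[-0.0733,0.3695,1.0918]}
{"k":19,"\u03b8":[-0.2512,0.3878,-1.4191],"qdot":[1.4985,1.6786,-4.0547],"eef":[-0.0624,0.0968,0.4009],"trq":[-0.0937,-0.2814,1.089]}
{"k":20,"\u03b8":[-0.2368,0.4047,-1.46],"qdot":[1.3834,1.7216,-4.1199],"eef":[-0.0626,0.0975,0.3953],"trq":[-0.1217,-0.8921,1.0838]}
{"k":21,"\u03b8":[-0.2241,0.4218,-1.5014],"qdot":[1.1676,1.6947,-4.1645],"eef":[-0.0627,0.0981,0.3895],"trq":[-0.1548,-1.414,1.08]}
{"k":22,"\u03b8":[-0.2139,0.4383,-1.5432],"qdot":[0.8856,1.6104,-4.1939],"eef":[-0.0626,0.0986,0.3836],"trq":[-0.1856,-1.814,1.08]}
{"k":23,"\u03b8":[-0.2066,0.4538,-1.5852],"qdot":[0.5723,1.4844,-4.2117],"eef":[-0.0624,0.099,0.3777],"trq":[-0.2062,-2.0787,1.0849]}
{"k":24,"\u03b8":[-0.2025,0.4679,-1.6274],"qdot":[0.2603,1.3343,-4.2205],"eef":[-0.062,0.0992,0.3716],"trq":[-0.2117,-2.2136,1.0944]}
{"k":25,"\u03b8":[-0.2014,0.4804,-1.6696],"qdot":[-0.0135,1.1794,-4.2204],"eef":[-0.0616,0.0992,0.3655],"trq":[-0.2045,-2.2357,1.1076]}
{"k":26,"\u03b8":[-0.2025,0.4915,-1.7118],"qdot":[-0.1923,1.0454,-4.2083],"eef":[-0.0612,0.099,0.3594],"trq":[-0.2028,-2.1675,1.1219]}
{"k":27,"\u03b8":[-0.2051,0.5014,-1.7538],"qdot":[-0.3296,0.9241,-4.193],"eef":[-0.0606,0.0985,0.3533],"trq":[-0.1895,-2.0566,1.1378]}
{"k":28,"\u03b8":[-0.2089,0.5101,-1.7956],"qdot":[-0.4222,0.8203,-4.1746],"eef":[-0.06,0.0979,0.3472],"trq":[-0.1693,-1.9232,1.1543]}
{"k":29,"\u03b8":[-0.2133,0.5179,-1.8372],"qdot":[-0.4702,0.7367,-4.1531],"eef":[-0.0594,0.097,0.3411],"trq":[-0.1474,-1.7843,1.1703]}
{"k":30,"\u03b8":[-0.2181,0.5249,-1.8787],"qdot":[-0.4781,0.6732,-4.1285],"eef":[-0.0587,0.096,0.3351],"trq":[-0.1277,-1.6538,1.1851]}
{"k":31,"\u03b8":[-0.2227,0.5314,-1.9198],"qdot":[-0.4528,0.6275,-4.1009],"eef":[-0.0579,0.0948,0.3291],"trq":[-0.1127,-1.5413,1.1982]}
{"k":32,"\u03b8":[-0.227,0.5376,-1.9607],"qdot":[-0.4029,0.5963,-4.0702],"eef":[-0.057,0.0934,0.3231],"trq":[-0.1038,-1.453,1.2092]}
{"k":33,"\u03b8":[-0.2307,0.5434,-2.0012],"qdot":[-0.3367,0.5754,-4.0365],"eef":[-0.0561,0.0918,0.3172],"trq":[-0.101,-1.391,1.218]}
{"k":34,"\u03b8":[-0.2337,0.5491,-2.0414],"qdot":[-0.2623,0.5604,-3.9996],"eef":[-0.0551,0.0901,0.3114],"trq":[-0.1036,-1.3549,1.2246]}
{"k":35,"\u03b8":[-0.2359,0.5547,-2.0812],"qdot":[-0.1859,0.5474,-3.9595],"eef":[-0.054,0.0883,0.3057],"trq":[-0.1102,-1.3419,1.2289]}
{"k":36,"\u03b8":[-0.2374,0.5601,-2.1206],"qdot":[-0.1124,0.5331,-3.9161],"eef":[-0.0528,0.0863,0.3001],"trq":[-0.1197,-1.3481,1.231]}
{"k":37,"\u03b8":[-0.2382,0.5653,-2.1595],"qdot":[-0.045,0.5147,-3.8694],"eef":[-0.0516,0.0843,0.2946],"trq":[-0.1304,-1.3689,1.231]}
{"k":38,"\u03b8":[-0.2384,0.5703,-2.1979],"qdot":[0.0033,0.4873,-3.82],"eef":[-0.0502,0.0821,0.2892],"trq":[-0.1371,-1.4034,1.2291]}
{"k":39,"\u03b8":[-0.2383,0.575,-2.2359],"qdot":[0.0177,0.4459,-3.7684],"eef":[-0.0488,0.0798,0.2839]}
{"summary": "final \u03b8 (rad): -0.2383 0.5750 -2.2359"}


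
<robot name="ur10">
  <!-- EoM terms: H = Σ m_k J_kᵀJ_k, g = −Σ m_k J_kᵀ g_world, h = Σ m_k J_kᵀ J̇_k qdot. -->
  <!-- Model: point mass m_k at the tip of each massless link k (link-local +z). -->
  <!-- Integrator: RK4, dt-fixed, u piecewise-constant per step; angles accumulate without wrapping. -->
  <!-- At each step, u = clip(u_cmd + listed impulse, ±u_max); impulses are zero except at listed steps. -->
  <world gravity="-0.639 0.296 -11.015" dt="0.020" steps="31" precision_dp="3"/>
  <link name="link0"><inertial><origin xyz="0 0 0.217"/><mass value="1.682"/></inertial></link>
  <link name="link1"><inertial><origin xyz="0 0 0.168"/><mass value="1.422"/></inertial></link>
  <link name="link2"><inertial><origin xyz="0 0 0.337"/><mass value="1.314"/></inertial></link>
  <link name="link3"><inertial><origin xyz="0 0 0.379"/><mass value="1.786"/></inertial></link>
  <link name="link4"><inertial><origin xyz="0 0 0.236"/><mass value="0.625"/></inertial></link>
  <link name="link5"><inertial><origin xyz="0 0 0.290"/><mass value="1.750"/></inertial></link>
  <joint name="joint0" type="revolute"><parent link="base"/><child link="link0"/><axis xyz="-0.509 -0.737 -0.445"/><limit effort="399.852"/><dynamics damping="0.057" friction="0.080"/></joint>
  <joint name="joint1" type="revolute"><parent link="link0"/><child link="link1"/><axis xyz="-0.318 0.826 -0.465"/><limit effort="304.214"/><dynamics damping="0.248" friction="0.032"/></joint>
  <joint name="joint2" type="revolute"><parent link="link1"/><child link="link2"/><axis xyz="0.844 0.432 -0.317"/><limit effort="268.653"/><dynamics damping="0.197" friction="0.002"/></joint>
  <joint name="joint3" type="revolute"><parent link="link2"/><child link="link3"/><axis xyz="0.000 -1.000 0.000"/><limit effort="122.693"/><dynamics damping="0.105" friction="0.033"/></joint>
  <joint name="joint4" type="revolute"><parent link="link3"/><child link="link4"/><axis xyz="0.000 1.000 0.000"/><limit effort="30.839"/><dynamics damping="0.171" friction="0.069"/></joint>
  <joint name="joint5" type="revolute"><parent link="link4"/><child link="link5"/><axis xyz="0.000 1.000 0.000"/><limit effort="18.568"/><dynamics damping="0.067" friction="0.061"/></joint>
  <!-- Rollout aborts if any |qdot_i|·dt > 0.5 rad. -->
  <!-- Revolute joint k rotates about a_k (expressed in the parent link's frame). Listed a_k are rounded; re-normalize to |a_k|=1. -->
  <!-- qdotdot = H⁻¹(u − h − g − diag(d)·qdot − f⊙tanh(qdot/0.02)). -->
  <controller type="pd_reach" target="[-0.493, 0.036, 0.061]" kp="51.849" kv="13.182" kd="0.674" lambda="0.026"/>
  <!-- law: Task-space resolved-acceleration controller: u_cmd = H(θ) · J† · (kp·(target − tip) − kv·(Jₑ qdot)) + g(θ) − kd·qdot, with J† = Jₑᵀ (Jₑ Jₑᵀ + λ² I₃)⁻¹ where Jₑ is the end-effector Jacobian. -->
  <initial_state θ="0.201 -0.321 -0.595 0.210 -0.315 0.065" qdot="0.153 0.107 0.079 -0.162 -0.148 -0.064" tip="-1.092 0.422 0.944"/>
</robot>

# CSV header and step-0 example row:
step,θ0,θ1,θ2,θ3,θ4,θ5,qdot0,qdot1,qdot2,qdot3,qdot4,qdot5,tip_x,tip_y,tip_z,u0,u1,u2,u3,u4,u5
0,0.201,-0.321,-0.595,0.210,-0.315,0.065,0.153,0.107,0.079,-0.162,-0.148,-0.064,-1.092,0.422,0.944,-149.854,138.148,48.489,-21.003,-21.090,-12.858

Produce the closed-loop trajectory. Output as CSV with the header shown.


step,θ0,θ1,θ2,θ3,θ4,θ5,qdot0,qdot1,qdot2,qdot3,qdot4,qdot5,tip_x,tip_y,tip_z,u0,u1,u2,u3,u4,u5
1,0.186,-0.297,-0.617,0.225,-0.339,0.051,-1.616,2.240,-2.254,1.651,-2.227,-1.464,-1.085,0.422,0.936,-105.118,100.254,39.119,-18.458,-12.805,-7.953
2,0.146,-0.238,-0.674,0.269,-0.397,0.011,-2.363,3.724,-3.491,2.661,-3.496,-2.501,-1.065,0.412,0.913,-50.411,58.473,20.991,-10.793,-7.907,-4.774
3,0.101,-0.154,-0.746,0.328,-0.476,-0.042,-2.127,4.696,-3.655,3.198,-4.344,-2.801,-1.034,0.393,0.881,-7.971,23.901,5.428,-4.743,-3.598,-2.238
4,0.066,-0.054,-0.813,0.396,-0.566,-0.100,-1.275,5.219,-3.058,3.617,-4.638,-2.949,-0.995,0.368,0.845,15.206,-0.205,-2.824,-2.315,0.781,0.422
5,0.051,0.051,-0.865,0.470,-0.660,-0.157,-0.247,5.283,-2.139,3.888,-4.781,-2.698,-0.951,0.339,0.806,20.599,-15.838,-4.097,-2.021,5.036,2.776
6,0.055,0.153,-0.900,0.548,-0.753,-0.210,0.596,4.963,-1.355,3.928,-4.583,-2.580,-0.903,0.311,0.766,14.839,-24.356,-1.535,-2.736,8.629,4.931
7,0.073,0.247,-0.922,0.625,-0.843,-0.258,1.155,4.410,-0.875,3.697,-4.420,-2.205,-0.855,0.285,0.723,5.504,-26.934,1.653,-3.983,11.485,6.408
8,0.100,0.329,-0.936,0.696,-0.928,-0.301,1.504,3.795,-0.617,3.422,-4.019,-2.045,-0.808,0.263,0.680,-3.202,-25.581,4.137,-5.633,13.402,7.507
9,0.132,0.399,-0.948,0.761,-1.005,-0.338,1.725,3.185,-0.484,3.134,-3.709,-1.677,-0.765,0.243,0.637,-10.405,-21.848,5.911,-7.352,14.520,7.916
10,0.168,0.457,-0.957,0.821,-1.074,-0.370,1.872,2.624,-0.401,2.928,-3.249,-1.495,-0.725,0.226,0.594,-16.203,-17.175,7.146,-8.907,14.809,8.007
11,0.206,0.504,-0.964,0.878,-1.135,-0.397,1.966,2.104,-0.342,2.738,-2.891,-1.177,-0.690,0.210,0.553,-20.979,-12.015,8.117,-10.176,14.494,7.616
12,0.246,0.541,-0.971,0.931,-1.189,-0.419,2.020,1.633,-0.284,2.595,-2.460,-1.002,-0.658,0.197,0.514,-24.929,-7.012,8.854,-11.074,13.634,7.054
13,0.287,0.570,-0.976,0.981,-1.235,-0.436,2.037,1.198,-0.224,2.447,-2.112,-0.760,-0.631,0.184,0.477,-28.261,-2.188,9.487,-11.632,12.430,6.242
14,0.327,0.590,-0.980,1.029,-1.273,-0.450,2.021,0.805,-0.158,2.309,-1.745,-0.612,-0.607,0.173,0.442,-31.058,2.161,9.977,-11.844,10.958,5.381
15,0.367,0.602,-0.982,1.074,-1.305,-0.461,1.974,0.448,-0.089,2.157,-1.442,-0.442,-0.587,0.163,0.409,-33.417,6.096,10.384,-11.778,9.361,4.439
16,0.406,0.608,-0.983,1.115,-1.331,-0.468,1.902,0.131,-0.020,2.000,-1.151,-0.330,-0.570,0.154,0.379,-35.380,9.498,10.675,-11.460,7.703,3.526
17,0.443,0.608,-0.983,1.154,-1.352,-0.474,1.807,-0.146,0.044,1.832,-0.907,-0.219,-0.556,0.145,0.351,-36.999,12.427,10.882,-10.956,6.067,2.632
18,0.478,0.603,-0.982,1.189,-1.368,-0.477,1.698,-0.381,0.099,1.660,-0.691,-0.140,-0.544,0.138,0.325,-38.306,14.867,10.997,-10.303,4.496,1.804
19,0.511,0.593,-0.979,1.220,-1.380,-0.479,1.577,-0.577,0.144,1.481,-0.516,-0.070,-0.534,0.130,0.301,-39.343,16.876,11.042,-9.549,3.033,1.040
20,0.541,0.580,-0.976,1.248,-1.389,-0.480,1.452,-0.734,0.177,1.305,-0.366,-0.027,-0.526,0.123,0.279,-40.140,18.477,11.020,-8.726,1.693,0.363
21,0.569,0.564,-0.972,1.272,-1.395,-0.481,1.325,-0.855,0.197,1.137,-0.218,-0.044,-0.520,0.117,0.259,-40.718,19.671,10.925,-7.855,0.482,-0.195
22,0.594,0.546,-0.968,1.293,-1.399,-0.481,1.201,-0.946,0.206,0.968,-0.135,-0.012,-0.515,0.111,0.241,-41.131,20.644,10.828,-7.005,-0.573,-0.724
23,0.617,0.527,-0.964,1.311,-1.401,-0.481,1.082,-1.008,0.205,0.813,-0.063,-0.007,-0.511,0.105,0.224,-41.402,21.355,10.703,-6.165,-1.502,-1.168
24,0.638,0.506,-0.960,1.326,-1.402,-0.480,0.971,-1.046,0.196,0.668,-0.023,0.011,-0.508,0.100,0.208,-41.561,21.889,10.576,-5.367,-2.301,-1.562
25,0.656,0.485,-0.957,1.338,-1.402,-0.480,0.867,-1.065,0.180,0.530,-0.018,0.047,-0.505,0.095,0.194,-41.616,22.264,10.447,-4.618,-2.967,-1.910
26,0.673,0.464,-0.953,1.348,-1.402,-0.480,0.772,-1.065,0.162,0.413,0.000,0.044,-0.503,0.090,0.181,-41.601,22.473,10.304,-3.906,-3.544,-2.179
27,0.687,0.443,-0.950,1.355,-1.401,-0.480,0.686,-1.050,0.141,0.312,0.015,0.029,-0.501,0.086,0.169,-41.531,22.574,10.163,-3.246,-4.035,-2.395
28,0.700,0.422,-0.947,1.360,-1.401,-0.479,0.609,-1.026,0.119,0.220,0.010,0.030,-0.500,0.081,0.158,-41.415,22.609,10.035,-2.647,-4.437,-2.584
29,0.712,0.402,-0.945,1.364,-1.400,-0.479,0.540,-0.992,0.098,0.147,0.016,0.013,-0.499,0.078,0.148,-41.287,22.592,9.917,-2.097,-4.793,-2.734
30,0.722,0.382,-0.944,1.366,-1.400,-0.480,0.478,-0.953,0.076,0.082,0.005,0.014,-0.499,0.074,0.139,-41.134,22.543,9.814,-1.605,-5.082,-2.868
31,0.731,0.364,-0.942,1.368,-1.399,-0.480,0.423,-0.908,0.057,0.032,0.007,-0.002,-0.498,0.070,0.131,,,,,,


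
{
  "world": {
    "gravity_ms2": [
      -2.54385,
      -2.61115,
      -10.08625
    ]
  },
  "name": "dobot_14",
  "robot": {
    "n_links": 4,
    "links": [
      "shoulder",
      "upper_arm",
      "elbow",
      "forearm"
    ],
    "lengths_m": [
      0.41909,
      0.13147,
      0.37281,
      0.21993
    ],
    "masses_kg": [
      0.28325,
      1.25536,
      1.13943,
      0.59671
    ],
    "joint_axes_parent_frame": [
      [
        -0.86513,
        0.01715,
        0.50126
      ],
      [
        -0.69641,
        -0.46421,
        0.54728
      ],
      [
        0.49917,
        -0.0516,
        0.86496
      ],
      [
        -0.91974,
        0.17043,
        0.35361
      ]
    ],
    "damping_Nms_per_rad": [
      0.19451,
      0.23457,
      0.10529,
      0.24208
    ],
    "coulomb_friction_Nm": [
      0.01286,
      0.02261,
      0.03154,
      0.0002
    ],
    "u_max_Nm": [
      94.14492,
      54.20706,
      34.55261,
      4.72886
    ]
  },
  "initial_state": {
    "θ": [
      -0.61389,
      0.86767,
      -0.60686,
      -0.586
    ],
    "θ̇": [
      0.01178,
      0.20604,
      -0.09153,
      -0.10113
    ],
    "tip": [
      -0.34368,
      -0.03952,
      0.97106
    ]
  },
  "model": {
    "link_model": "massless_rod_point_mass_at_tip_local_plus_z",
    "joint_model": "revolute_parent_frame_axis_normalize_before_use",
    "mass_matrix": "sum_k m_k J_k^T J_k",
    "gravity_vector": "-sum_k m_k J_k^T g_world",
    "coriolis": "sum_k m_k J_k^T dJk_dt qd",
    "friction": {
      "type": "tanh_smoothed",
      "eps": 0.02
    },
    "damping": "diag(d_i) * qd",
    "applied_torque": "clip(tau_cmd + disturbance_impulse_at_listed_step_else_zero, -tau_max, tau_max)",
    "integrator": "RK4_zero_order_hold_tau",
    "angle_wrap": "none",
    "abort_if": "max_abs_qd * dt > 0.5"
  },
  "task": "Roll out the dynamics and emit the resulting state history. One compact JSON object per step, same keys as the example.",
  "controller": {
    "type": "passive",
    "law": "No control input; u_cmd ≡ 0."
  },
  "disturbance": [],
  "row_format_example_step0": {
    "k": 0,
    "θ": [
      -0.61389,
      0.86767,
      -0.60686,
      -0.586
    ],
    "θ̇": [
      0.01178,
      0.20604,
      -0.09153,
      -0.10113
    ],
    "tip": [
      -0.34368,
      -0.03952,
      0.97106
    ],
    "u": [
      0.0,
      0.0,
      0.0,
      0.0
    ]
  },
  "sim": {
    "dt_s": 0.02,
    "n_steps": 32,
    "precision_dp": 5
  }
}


{"k":1,"\u03b8":[-0.61824,0.87624,-0.61343,-0.58965],"\u03b8\u0307":[-0.44451,0.65044,-0.55331,-0.2525],"tip":[-0.34634,-0.03732,0.96785],"u":[0.0,0.0,0.0,0.0]}
{"k":2,"\u03b8":[-0.6316,0.89367,-0.6285,-0.5957],"\u03b8\u0307":[-0.8904,1.09279,-0.94073,-0.34349],"tip":[-0.35151,-0.03507,0.96111],"u":[0.0,0.0,0.0,0.0]}
{"k":3,"\u03b8":[-0.6538,0.91992,-0.65052,-0.60311],"\u03b8\u0307":[-1.32873,1.53089,-1.24717,-0.39173],"tip":[-0.359,-0.03283,0.95091],"u":[0.0,0.0,0.0,0.0]}
{"k":4,"\u03b8":[-0.68472,0.95486,-0.67781,-0.61119],"\u03b8\u0307":[-1.76273,1.96097,-1.46765,-0.41228],"tip":[-0.36859,-0.03069,0.93722],"u":[0.0,0.0,0.0,0.0]}
{"k":5,"\u03b8":[-0.72431,0.99827,-0.70863,-0.61951],"\u03b8\u0307":[-2.19644,2.37766,-1.59854,-0.41912],"tip":[-0.38002,-0.0288,0.92001],"u":[0.0,0.0,0.0,0.0]}
{"k":6,"\u03b8":[-0.77261,1.04983,-0.74114,-0.62795],"\u03b8\u0307":[-2.63496,2.7742,-1.63737,-0.42622],"tip":[-0.39303,-0.02732,0.89925],"u":[0.0,0.0,0.0,0.0]}
{"k":7,"\u03b8":[-0.82978,1.10905,-0.7735,-0.63666],"\u03b8\u0307":[-3.08491,3.1425,-1.583,-0.44839],"tip":[-0.40736,-0.02645,0.87494],"u":[0.0,0.0,0.0,0.0]}
{"k":8,"\u03b8":[-0.89614,1.17528,-0.80384,-0.6461],"\u03b8\u0307":[-3.55481,3.47317,-1.43591,-0.50175],"tip":[-0.4228,-0.02644,0.84712],"u":[0.0,0.0,0.0,0.0]}
{"k":9,"\u03b8":[-0.97218,1.24766,-0.83033,-0.65706],"\u03b8\u0307":[-4.05541,3.75539,-1.19882,-0.60417],"tip":[-0.43916,-0.0275,0.81591],"u":[0.0,0.0,0.0,0.0]}
{"k":10,"\u03b8":[-1.05865,1.32509,-0.85123,-0.67072],"\u03b8\u0307":[-4.5997,3.97648,-0.8774,-0.77559],"tip":[-0.45635,-0.02986,0.78149],"u":[0.0,0.0,0.0,0.0]}
{"k":11,"\u03b8":[-1.15656,1.40621,-0.86493,-0.68868],"\u03b8\u0307":[-5.20237,4.12098,-0.48126,-1.03796],"tip":[-0.47433,-0.03373,0.74417],"u":[0.0,0.0,0.0,0.0]}
{"k":12,"\u03b8":[-1.26723,1.48929,-0.87008,-0.71299],"\u03b8\u0307":[-5.87816,4.16924,-0.0254,-1.41422],"tip":[-0.49316,-0.03924,0.70431],"u":[0.0,0.0,0.0,0.0]}
{"k":13,"\u03b8":[-1.39227,1.57215,-0.86582,-0.74627],"\u03b8\u0307":[-6.64,4.09377,0.45247,-1.93961],"tip":[-0.51297,-0.04648,0.66239],"u":[0.0,0.0,0.0,0.0]}
{"k":14,"\u03b8":[-1.53339,1.652,-0.85188,-0.79145],"\u03b8\u0307":[-7.48554,3.86157,0.94012,-2.59859],"tip":[-0.53392,-0.05541,0.61891],"u":[0.0,0.0,0.0,0.0]}
{"k":15,"\u03b8":[-1.6921,1.72527,-0.8284,-0.8509],"\u03b8\u0307":[-8.39173,3.42773,1.39944,-3.3572],"tip":[-0.55623,-0.06592,0.57442],"u":[0.0,0.0,0.0,0.0]}
{"k":16,"\u03b8":[-1.86909,1.78741,-0.79648,-0.92579],"\u03b8\u0307":[-9.30018,2.73799,1.76988,-4.12095],"tip":[-0.58002,-0.07769,0.52936],"u":[0.0,0.0,0.0,0.0]}
{"k":17,"\u03b8":[-2.06344,1.83271,-0.75882,-1.01463],"\u03b8\u0307":[-10.10583,1.73621,1.95484,-4.71706],"tip":[-0.60525,-0.09016,0.48407],"u":[0.0,0.0,0.0,0.0]}
{"k":18,"\u03b8":[-2.27163,1.8545,-0.72054,-1.11192],"\u03b8\u0307":[-10.65611,0.38317,1.80047,-4.933],"tip":[-0.63152,-0.10248,0.43876],"u":[0.0,0.0,0.0,0.0]}
{"k":19,"\u03b8":[-2.48676,1.84579,-0.69038,-1.20844],"\u03b8\u0307":[-10.76889,-1.30142,1.11225,-4.6342],"tip":[-0.65805,-0.11374,0.39373],"u":[0.0,0.0,0.0,0.0]}
{"k":20,"\u03b8":[-2.69836,1.80106,-0.68051,-1.29443],"\u03b8\u0307":[-10.28311,-3.18513,-0.22868,-3.9164],"tip":[-0.68373,-0.12367,0.34937],"u":[0.0,0.0,0.0,0.0]}
{"k":21,"\u03b8":[-2.89372,1.71887,-0.70291,-1.36433],"\u03b8\u0307":[-9.15364,-4.99566,-2.06385,-3.08359],"tip":[-0.70744,-0.13363,0.30549],"u":[0.0,0.0,0.0,0.0]}
{"k":22,"\u03b8":[-3.06114,1.60368,-0.76358,-1.41893],"\u03b8\u0307":[-7.52673,-6.44753,-3.97566,-2.40751],"tip":[-0.72855,-0.14656,0.26011],"u":[0.0,0.0,0.0,0.0]}
{"k":23,"\u03b8":[-3.19327,1.46417,-0.85946,-1.4616],"\u03b8\u0307":[-5.67023,-7.43166,-5.52908,-1.86532],"tip":[-0.74752,-0.1651,0.20913],"u":[0.0,0.0,0.0,0.0]}
{"k":24,"\u03b8":[-3.28804,1.30878,-0.98093,-1.49291],"\u03b8\u0307":[-3.82134,-8.06642,-6.51941,-1.23084],"tip":[-0.76567,-0.18945,0.14767],"u":[0.0,0.0,0.0,0.0]}
{"k":25,"\u03b8":[-3.34702,1.14233,-1.11632,-1.50884],"\u03b8\u0307":[-2.10092,-8.57713,-6.92289,-0.30445],"tip":[-0.78417,-0.21701,0.07196],"u":[0.0,0.0,0.0,0.0]}
{"k":26,"\u03b8":[-3.37309,0.96504,-1.25393,-1.50259],"\u03b8\u0307":[-0.52868,-9.18374,-6.73662,0.99266],"tip":[-0.80331,-0.24356,-0.01989],"u":[0.0,0.0,0.0,0.0]}
{"k":27,"\u03b8":[-3.36894,0.77317,-1.38139,-1.46658],"\u03b8\u0307":[0.92784,-10.05779,-5.88799,2.67349],"tip":[-0.82214,-0.26443,-0.12811],"u":[0.0,0.0,0.0,0.0]}
{"k":28,"\u03b8":[-3.3364,0.56021,-1.48407,-1.39281],"\u03b8\u0307":[2.31996,-11.30361,-4.23089,4.78592],"tip":[-0.83827,-0.27482,-0.25191],"u":[0.0,0.0,0.0,0.0]}
{"k":29,"\u03b8":[-3.27628,0.31861,-1.54422,-1.27106],"\u03b8\u0307":[3.69141,-12.90121,-1.61865,7.51968],"tip":[-0.84715,-0.26951,-0.38945],"u":[0.0,0.0,0.0,0.0]}
{"k":30,"\u03b8":[-3.18885,0.04335,-1.54235,-1.08547],"\u03b8\u0307":[5.04137,-14.60706,1.94739,11.23635],"tip":[-0.84039,-0.24271,-0.53639],"u":[0.0,0.0,0.0,0.0]}
{"k":31,"\u03b8":[-3.07562,-0.26305,-1.46226,-0.8133],"\u03b8\u0307":[6.22723,-15.91655,6.0757,16.13051],"tip":[-0.80397,-0.19017,-0.68113],"u":[0.0,0.0,0.0,0.0]}
{"k":32,"\u03b8":[-2.94451,-0.58581,-1.30772,-0.44289],"\u03b8\u0307":[6.66513,-16.07478,8.71139,20.32572],"tip":[-0.72276,-0.11751,-0.79746]}


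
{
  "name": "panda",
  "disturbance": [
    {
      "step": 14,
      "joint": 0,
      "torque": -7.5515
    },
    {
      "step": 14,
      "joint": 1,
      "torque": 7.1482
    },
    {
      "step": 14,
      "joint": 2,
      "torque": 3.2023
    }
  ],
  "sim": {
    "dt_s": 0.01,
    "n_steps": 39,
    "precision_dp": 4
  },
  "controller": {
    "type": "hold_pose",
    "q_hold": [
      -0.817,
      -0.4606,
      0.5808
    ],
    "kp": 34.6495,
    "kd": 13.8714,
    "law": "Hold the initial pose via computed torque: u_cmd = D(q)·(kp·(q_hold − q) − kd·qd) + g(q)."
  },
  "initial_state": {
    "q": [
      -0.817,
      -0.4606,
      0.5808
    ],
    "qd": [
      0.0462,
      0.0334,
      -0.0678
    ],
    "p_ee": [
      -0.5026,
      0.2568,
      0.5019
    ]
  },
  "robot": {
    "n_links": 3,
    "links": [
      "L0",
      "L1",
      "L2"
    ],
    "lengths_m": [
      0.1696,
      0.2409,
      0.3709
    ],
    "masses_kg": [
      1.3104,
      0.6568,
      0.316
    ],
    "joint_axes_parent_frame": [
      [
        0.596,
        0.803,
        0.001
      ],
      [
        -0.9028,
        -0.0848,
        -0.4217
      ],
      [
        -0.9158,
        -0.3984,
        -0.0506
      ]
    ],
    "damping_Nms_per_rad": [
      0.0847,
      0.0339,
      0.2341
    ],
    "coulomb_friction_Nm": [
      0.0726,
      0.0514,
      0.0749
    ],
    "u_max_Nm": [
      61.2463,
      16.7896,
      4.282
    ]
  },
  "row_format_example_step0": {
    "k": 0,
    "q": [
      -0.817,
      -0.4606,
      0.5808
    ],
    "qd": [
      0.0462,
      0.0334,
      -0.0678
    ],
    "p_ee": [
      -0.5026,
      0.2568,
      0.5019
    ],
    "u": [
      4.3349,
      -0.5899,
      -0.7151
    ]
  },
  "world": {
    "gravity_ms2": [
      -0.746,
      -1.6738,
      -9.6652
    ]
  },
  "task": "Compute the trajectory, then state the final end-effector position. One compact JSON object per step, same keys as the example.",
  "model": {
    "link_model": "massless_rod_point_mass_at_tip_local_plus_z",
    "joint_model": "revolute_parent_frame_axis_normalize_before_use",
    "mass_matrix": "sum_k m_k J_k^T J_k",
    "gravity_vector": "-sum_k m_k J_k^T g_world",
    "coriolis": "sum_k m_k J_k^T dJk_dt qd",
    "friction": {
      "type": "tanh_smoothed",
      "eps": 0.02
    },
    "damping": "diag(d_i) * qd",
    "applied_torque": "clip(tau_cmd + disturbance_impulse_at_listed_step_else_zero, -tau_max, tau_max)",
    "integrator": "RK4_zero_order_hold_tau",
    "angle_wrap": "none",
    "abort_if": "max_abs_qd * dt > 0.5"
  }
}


{"k":1,"q":[-0.8166,-0.4604,0.5805],"qd":[0.0383,0.0039,-0.0116],"p_ee":[-0.5024,0.2567,0.5022],"u":[4.3679,-0.5942,-0.7319]}
{"k":2,"q":[-0.8162,-0.4605,0.5804],"qd":[0.0292,-0.0014,-0.0075],"p_ee":[-0.5023,0.2566,0.5024],"u":[4.3967,-0.6028,-0.7388]}
{"k":3,"q":[-0.816,-0.4605,0.5804],"qd":[0.0219,-0.0036,-0.0064],"p_ee":[-0.5022,0.2565,0.5026],"u":[4.4217,-0.6117,-0.7447]}
{"k":4,"q":[-0.8158,-0.4606,0.5804],"qd":[0.0161,-0.0045,-0.0057],"p_ee":[-0.5021,0.2564,0.5027],"u":[4.4427,-0.62,-0.75]}
{"k":5,"q":[-0.8156,-0.4606,0.5803],"qd":[0.0117,-0.0046,-0.005],"p_ee":[-0.502,0.2563,0.5028],"u":[4.4601,-0.6276,-0.7545]}
{"k":6,"q":[-0.8155,-0.4607,0.5803],"qd":[0.0084,-0.0041,-0.0044],"p_ee":[-0.502,0.2563,0.5029],"u":[4.4742,-0.6342,-0.7584]}
{"k":7,"q":[-0.8155,-0.4607,0.5803],"qd":[0.0059,-0.0033,-0.0038],"p_ee":[-0.502,0.2562,0.5029],"u":[4.4856,-0.6399,-0.7617]}
{"k":8,"q":[-0.8154,-0.4607,0.5803],"qd":[0.0041,-0.0025,-0.0034],"p_ee":[-0.5019,0.2562,0.503],"u":[4.4947,-0.6447,-0.7644]}
{"k":9,"q":[-0.8154,-0.4608,0.5803],"qd":[0.0027,-0.0017,-0.003],"p_ee":[-0.5019,0.2561,0.503],"u":[4.5021,-0.6487,-0.7666]}
{"k":10,"q":[-0.8154,-0.4608,0.5803],"qd":[0.0016,-0.001,-0.0027],"p_ee":[-0.5019,0.2561,0.503],"u":[4.508,-0.652,-0.7684]}
{"k":11,"q":[-0.8153,-0.4608,0.5803],"qd":[0.0007,-0.0004,-0.0024],"p_ee":[-0.5019,0.2561,0.503],"u":[4.5128,-0.6547,-0.7699]}
{"k":12,"q":[-0.8153,-0.4608,0.5803],"qd":[0.0001,0.0,-0.0022],"p_ee":[-0.5019,0.2561,0.503],"u":[4.5168,-0.6569,-0.7711]}
{"k":13,"q":[-0.8153,-0.4608,0.5803],"qd":[-0.0005,0.0004,-0.002],"p_ee":[-0.5019,0.2561,0.503],"u":[4.52,-0.6587,-0.7721]}
{"k":14,"q":[-0.8153,-0.4608,0.5803],"qd":[-0.0009,0.0008,-0.0019],"p_ee":[-0.5019,0.2561,0.503],"u":[-3.0289,6.488,2.4294]}
{"k":15,"q":[-0.8154,-0.4581,0.5803],"qd":[-0.0037,0.5393,0.0054],"p_ee":[-0.5019,0.2575,0.5024],"u":[5.5907,-1.662,-1.2235]}
{"k":16,"q":[-0.8154,-0.4532,0.5804],"qd":[-0.0073,0.4548,0.0054],"p_ee":[-0.502,0.26,0.5011],"u":[5.4789,-1.5455,-1.1711]}
{"k":17,"q":[-0.8155,-0.449,0.5804],"qd":[-0.0095,0.3813,0.0054],"p_ee":[-0.5021,0.2621,0.5],"u":[5.3775,-1.442,-1.1243]}
{"k":18,"q":[-0.8156,-0.4455,0.5805],"qd":[-0.0107,0.3172,0.0054],"p_ee":[-0.5021,0.2639,0.499],"u":[5.2862,-1.35,-1.0827]}
{"k":19,"q":[-0.8157,-0.4426,0.5805],"qd":[-0.0114,0.2614,0.0054],"p_ee":[-0.5022,0.2654,0.4982],"u":[5.2042,-1.2681,-1.0456]}
{"k":20,"q":[-0.8158,-0.4402,0.5806],"qd":[-0.0117,0.2127,0.0054],"p_ee":[-0.5022,0.2666,0.4975],"u":[5.1308,-1.1954,-1.0126]}
{"k":21,"q":[-0.8159,-0.4383,0.5806],"qd":[-0.0118,0.1702,0.0054],"p_ee":[-0.5023,0.2676,0.497],"u":[5.0651,-1.1307,-0.9833]}
{"k":22,"q":[-0.8161,-0.4368,0.5807],"qd":[-0.0117,0.1331,0.0053],"p_ee":[-0.5023,0.2685,0.4965],"u":[5.0063,-1.0733,-0.9572]}
{"k":23,"q":[-0.8162,-0.4356,0.5808],"qd":[-0.0115,0.1008,0.0053],"p_ee":[-0.5023,0.2691,0.4961],"u":[4.9539,-1.0221,-0.9341]}
{"k":24,"q":[-0.8163,-0.4348,0.5808],"qd":[-0.0112,0.0727,0.0052],"p_ee":[-0.5024,0.2696,0.4958],"u":[4.9071,-0.9767,-0.9135]}
{"k":25,"q":[-0.8164,-0.4342,0.5809],"qd":[-0.0109,0.0483,0.0051],"p_ee":[-0.5024,0.2699,0.4956],"u":[4.8654,-0.9363,-0.8953]}
{"k":26,"q":[-0.8165,-0.4338,0.5809],"qd":[-0.0105,0.0275,0.0047],"p_ee":[-0.5025,0.2701,0.4954],"u":[4.8282,-0.9008,-0.8792]}
{"k":27,"q":[-0.8166,-0.4336,0.581],"qd":[-0.0096,0.0115,0.0032],"p_ee":[-0.5025,0.2703,0.4953],"u":[4.7952,-0.8708,-0.8652]}
{"k":28,"q":[-0.8167,-0.4335,0.581],"qd":[-0.0077,0.001,0.0008],"p_ee":[-0.5026,0.2703,0.4952],"u":[4.7663,-0.8473,-0.8537]}
{"k":29,"q":[-0.8168,-0.4336,0.581],"qd":[-0.0052,-0.0056,-0.001],"p_ee":[-0.5026,0.2703,0.4952],"u":[4.7415,-0.8294,-0.8446]}
{"k":30,"q":[-0.8168,-0.4336,0.581],"qd":[-0.0027,-0.0101,-0.0022],"p_ee":[-0.5026,0.2703,0.4952],"u":[4.7205,-0.8152,-0.8374]}
{"k":31,"q":[-0.8168,-0.4338,0.581],"qd":[-0.0005,-0.0135,-0.0029],"p_ee":[-0.5026,0.2702,0.4952],"u":[4.703,-0.8037,-0.8315]}
{"k":32,"q":[-0.8168,-0.4339,0.5809],"qd":[0.0013,-0.0161,-0.0034],"p_ee":[-0.5026,0.2702,0.4953],"u":[4.6883,-0.7942,-0.8267]}
{"k":33,"q":[-0.8168,-0.4341,0.5809],"qd":[0.0027,-0.0183,-0.0037],"p_ee":[-0.5026,0.2701,0.4953],"u":[4.676,-0.7861,-0.8227]}
{"k":34,"q":[-0.8168,-0.4343,0.5809],"qd":[0.0038,-0.02,-0.0039],"p_ee":[-0.5026,0.27,0.4954],"u":[4.6656,-0.7793,-0.8193]}
{"k":35,"q":[-0.8167,-0.4345,0.5808],"qd":[0.0047,-0.0214,-0.004],"p_ee":[-0.5026,0.2698,0.4955],"u":[4.6568,-0.7734,-0.8165]}
{"k":36,"q":[-0.8167,-0.4347,0.5808],"qd":[0.0053,-0.0226,-0.0041],"p_ee":[-0.5025,0.2697,0.4956],"u":[4.6492,-0.7684,-0.814]}
{"k":37,"q":[-0.8166,-0.4349,0.5808],"qd":[0.0058,-0.0234,-0.0041],"p_ee":[-0.5025,0.2696,0.4957],"u":[4.6428,-0.764,-0.8119]}
{"k":38,"q":[-0.8165,-0.4352,0.5807],"qd":[0.0062,-0.0241,-0.0042],"p_ee":[-0.5025,0.2694,0.4958],"u":[4.6371,-0.7601,-0.8101]}
{"k":39,"q":[-0.8165,-0.4354,0.5807],"qd":[0.0064,-0.0246,-0.0042],"p_ee":[-0.5025,0.2693,0.4959]}
{"summary": "final p_ee position (m): -0.5025 0.2693 0.4959"}


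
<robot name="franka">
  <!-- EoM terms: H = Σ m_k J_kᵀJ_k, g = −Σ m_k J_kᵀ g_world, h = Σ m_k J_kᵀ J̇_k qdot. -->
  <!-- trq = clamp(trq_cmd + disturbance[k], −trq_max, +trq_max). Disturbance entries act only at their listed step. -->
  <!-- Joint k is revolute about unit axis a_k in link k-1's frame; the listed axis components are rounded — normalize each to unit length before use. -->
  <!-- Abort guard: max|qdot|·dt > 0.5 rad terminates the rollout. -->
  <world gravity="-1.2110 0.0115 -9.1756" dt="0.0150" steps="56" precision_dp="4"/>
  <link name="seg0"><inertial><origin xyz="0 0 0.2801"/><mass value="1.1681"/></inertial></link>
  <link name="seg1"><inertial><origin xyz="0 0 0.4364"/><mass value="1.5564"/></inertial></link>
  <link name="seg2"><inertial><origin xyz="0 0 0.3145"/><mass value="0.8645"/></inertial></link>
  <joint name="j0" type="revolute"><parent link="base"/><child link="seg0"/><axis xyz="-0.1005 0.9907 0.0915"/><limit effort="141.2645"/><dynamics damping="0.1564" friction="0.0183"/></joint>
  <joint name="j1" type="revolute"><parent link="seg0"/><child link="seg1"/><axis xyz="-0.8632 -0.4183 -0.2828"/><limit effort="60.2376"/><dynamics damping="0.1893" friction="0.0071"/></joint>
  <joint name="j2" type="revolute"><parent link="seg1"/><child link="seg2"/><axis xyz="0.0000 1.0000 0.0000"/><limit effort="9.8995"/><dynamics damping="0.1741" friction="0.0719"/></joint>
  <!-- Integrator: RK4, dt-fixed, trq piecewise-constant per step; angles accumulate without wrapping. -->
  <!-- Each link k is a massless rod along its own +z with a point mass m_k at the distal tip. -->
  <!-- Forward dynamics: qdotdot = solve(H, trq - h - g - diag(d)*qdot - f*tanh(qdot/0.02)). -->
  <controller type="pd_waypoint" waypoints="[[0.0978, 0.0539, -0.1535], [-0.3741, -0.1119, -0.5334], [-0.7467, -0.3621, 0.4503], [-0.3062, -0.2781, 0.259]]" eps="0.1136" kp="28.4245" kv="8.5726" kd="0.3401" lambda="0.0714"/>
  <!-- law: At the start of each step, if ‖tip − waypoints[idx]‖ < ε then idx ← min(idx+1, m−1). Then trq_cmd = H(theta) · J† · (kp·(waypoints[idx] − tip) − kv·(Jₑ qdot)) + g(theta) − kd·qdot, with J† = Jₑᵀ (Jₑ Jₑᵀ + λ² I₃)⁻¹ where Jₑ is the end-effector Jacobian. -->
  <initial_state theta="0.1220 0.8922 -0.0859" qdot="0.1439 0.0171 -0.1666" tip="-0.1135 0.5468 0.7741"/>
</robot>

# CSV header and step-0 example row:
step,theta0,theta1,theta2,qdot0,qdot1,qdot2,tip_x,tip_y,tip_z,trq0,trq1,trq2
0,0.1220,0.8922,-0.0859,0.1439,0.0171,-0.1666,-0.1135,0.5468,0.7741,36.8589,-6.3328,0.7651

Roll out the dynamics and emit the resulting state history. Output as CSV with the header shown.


step,theta0,theta1,theta2,qdot0,qdot1,qdot2,tip_x,tip_y,tip_z,trq0,trq1,trq2
1,0.1309,0.8921,-0.1038,1.0411,-0.0230,-2.1945,-0.1124,0.5474,0.7726,37.0264,-7.6336,1.4231
2,0.1529,0.8915,-0.1497,1.8865,-0.0563,-3.9084,-0.1101,0.5482,0.7688,37.7893,-8.6260,1.7598
3,0.1874,0.8904,-0.2200,2.7139,-0.0829,-5.4250,-0.1058,0.5485,0.7628,36.0458,-8.6377,1.8258
4,0.2338,0.8892,-0.3107,3.4687,-0.0820,-6.6365,-0.0990,0.5473,0.7546,30.4884,-7.5253,1.6367
5,0.2904,0.8883,-0.4161,4.0692,-0.0376,-7.3927,-0.0893,0.5438,0.7439,22.4472,-5.7603,1.2577
6,0.3545,0.8883,-0.5293,4.4783,0.0440,-7.6772,-0.0764,0.5379,0.7311,14.1119,-3.9119,0.8013
7,0.4234,0.8898,-0.6439,4.7154,0.1437,-7.6052,-0.0607,0.5296,0.7164,6.8251,-2.2870,0.3711
8,0.4949,0.8927,-0.7558,4.8238,0.2445,-7.3224,-0.0426,0.5196,0.7002,0.9631,-0.9625,0.0263
9,0.5674,0.8971,-0.8627,4.8448,0.3370,-6.9413,-0.0228,0.5084,0.6827,-3.5801,0.0849,-0.2142
10,0.6398,0.9028,-0.9637,4.8090,0.4183,-6.5309,-0.0019,0.4965,0.6642,-7.0487,0.9028,-0.3560
11,0.7113,0.9096,-1.0585,4.7371,0.4889,-6.1277,0.0194,0.4842,0.6448,-9.6831,1.5369,-0.4147
12,0.7817,0.9174,-1.1475,4.6428,0.5510,-5.7488,0.0407,0.4718,0.6246,-11.6808,2.0249,-0.4080
13,0.8505,0.9261,-1.2310,4.5351,0.6067,-5.4005,0.0616,0.4594,0.6038,-13.1940,2.3971,-0.3522
14,0.9176,0.9356,-1.3095,4.4201,0.6582,-5.0834,0.0819,0.4473,0.5824,-14.3373,2.6776,-0.2609
15,0.9830,0.9458,-1.3836,4.3017,0.7071,-4.7959,0.1012,0.4354,0.5606,-15.1962,2.8860,-0.1451
16,1.0466,0.9568,-1.4535,4.1827,0.7545,-4.5351,0.1194,0.4238,0.5384,-15.8346,3.0378,-0.0129
17,1.1084,0.9685,-1.5196,4.0649,0.8012,-4.2978,0.1364,0.4125,0.5160,-16.3006,3.1458,0.1292
18,1.1685,0.9808,-1.5824,3.9496,0.8476,-4.0813,0.1522,0.4016,0.4933,-16.6302,3.2201,0.2767
19,1.2269,0.9939,-1.6421,3.8373,0.8937,-3.8826,0.1666,0.3910,0.4705,-16.8510,3.2688,0.4259
20,1.2836,1.0077,-1.6989,3.7285,0.9396,-3.6996,0.1798,0.3808,0.4477,-16.9838,3.2981,0.5744
21,1.3388,1.0221,-1.7531,3.6233,0.9850,-3.5302,0.1916,0.3710,0.4250,-17.0448,3.3132,0.7204
22,1.3924,1.0372,-1.8048,3.5216,1.0295,-3.3726,0.2021,0.3615,0.4024,-17.0463,3.3178,0.8626
23,1.4444,1.0530,-1.8543,3.4233,1.0730,-3.2255,0.2113,0.3523,0.3800,-16.9981,3.3148,1.0002
24,1.4951,1.0694,-1.9016,3.3281,1.1150,-3.0877,0.2193,0.3435,0.3580,-16.9079,3.3062,1.1324
25,1.5443,1.0864,-1.9469,3.2357,1.1552,-2.9581,0.2262,0.3349,0.3362,-16.7820,3.2935,1.2590
26,1.5922,1.1040,-1.9903,3.1456,1.1934,-2.8359,0.2319,0.3267,0.3149,-16.6253,3.2778,1.3798
27,1.6387,1.1222,-2.0319,3.0574,1.2292,-2.7206,0.2366,0.3187,0.2940,-16.4419,3.2597,1.4946
28,1.6839,1.1409,-2.0719,2.9706,1.2624,-2.6115,0.2403,0.3110,0.2736,-16.2353,3.2397,1.6035
29,1.7278,1.1601,-2.1102,2.8849,1.2929,-2.5082,0.2431,0.3035,0.2537,-16.0083,3.2181,1.7065
30,1.7705,1.1797,-2.1471,2.7997,1.3205,-2.4105,0.2450,0.2963,0.2343,-15.7634,3.1949,1.8037
31,1.8119,1.1997,-2.1825,2.7146,1.3453,-2.3179,0.2461,0.2893,0.2156,-15.5026,3.1704,1.8953
32,1.8519,1.2200,-2.2166,2.6290,1.3673,-2.2303,0.2465,0.2826,0.1975,-15.2278,3.1447,1.9814
33,1.8907,1.2407,-2.2494,2.5427,1.3865,-2.1475,0.2463,0.2761,0.1800,-14.9405,3.1179,2.0621
34,1.9282,1.2616,-2.2810,2.4550,1.4030,-2.0693,0.2454,0.2697,0.1631,-14.6420,3.0903,2.1375
35,1.9644,1.2828,-2.3115,2.3658,1.4171,-1.9955,0.2439,0.2636,0.1469,-14.3336,3.0622,2.2079
36,1.9992,1.3041,-2.3408,2.2745,1.4290,-1.9260,0.2420,0.2577,0.1314,-14.0162,3.0339,2.2733
37,2.0327,1.3256,-2.3692,2.1810,1.4390,-1.8606,0.2396,0.2520,0.1165,-13.6909,3.0058,2.3338
38,2.0647,1.3473,-2.3966,2.0850,1.4474,-1.7991,0.2368,0.2464,0.1022,-13.3585,2.9784,2.3896
39,2.0953,1.3690,-2.4232,1.9864,1.4547,-1.7413,0.2337,0.2410,0.0887,-13.0197,2.9522,2.4406
40,2.1243,1.3909,-2.4488,1.8851,1.4610,-1.6870,0.2302,0.2358,0.0758,-12.6753,2.9277,2.4870
41,2.1518,1.4129,-2.4737,1.7811,1.4670,-1.6360,0.2265,0.2308,0.0635,-12.3260,2.9052,2.5288
42,2.1778,1.4349,-2.4979,1.6745,1.4730,-1.5879,0.2226,0.2259,0.0519,-11.9724,2.8854,2.5661
43,2.2021,1.4571,-2.5213,1.5654,1.4794,-1.5425,0.2185,0.2212,0.0409,-11.6152,2.8684,2.5988
44,2.2248,1.4793,-2.5441,1.4543,1.4866,-1.4994,0.2143,0.2167,0.0305,-11.2552,2.8545,2.6271
45,2.2458,1.5017,-2.5663,1.3413,1.4950,-1.4583,0.2100,0.2123,0.0207,-10.8928,2.8437,2.6510
46,2.2651,1.5242,-2.5878,1.2270,1.5049,-1.4189,0.2057,0.2080,0.0115,-10.5289,2.8360,2.6706
47,2.2827,1.5468,-2.6088,1.1119,1.5167,-1.3809,0.2013,0.2039,0.0029,-10.1641,2.8309,2.6858
48,2.2985,1.5697,-2.6292,0.9967,1.5306,-1.3438,0.1969,0.1999,-0.0052,-9.7991,2.8279,2.6969
49,2.3126,1.5927,-2.6491,0.8819,1.5469,-1.3074,0.1925,0.1960,-0.0127,-9.4347,2.8262,2.7038
50,2.3250,1.6161,-2.6684,0.7684,1.5657,-1.2713,0.1882,0.1923,-0.0197,-9.0718,2.8245,2.7067
51,2.3358,1.6397,-2.6872,0.6570,1.5871,-1.2353,0.1840,0.1887,-0.0262,-8.7114,2.8215,2.7057
52,2.3448,1.6637,-2.7054,0.5483,1.6111,-1.1990,0.1798,0.1853,-0.0322,-8.3544,2.8156,2.7009
53,2.3523,1.6881,-2.7231,0.4434,1.6376,-1.1622,0.1758,0.1819,-0.0378,-8.0021,2.8047,2.6926
54,2.3582,1.7128,-2.7402,0.3430,1.6666,-1.1248,0.1719,0.1787,-0.0429,-7.6558,2.7870,2.6808
55,2.3627,1.7381,-2.7568,0.2480,1.6976,-1.0864,0.1681,0.1755,-0.0476,-7.3168,2.7603,2.6658
56,2.3658,1.7638,-2.7728,0.1592,1.7305,-1.0470,0.1644,0.1725,-0.0520,,,


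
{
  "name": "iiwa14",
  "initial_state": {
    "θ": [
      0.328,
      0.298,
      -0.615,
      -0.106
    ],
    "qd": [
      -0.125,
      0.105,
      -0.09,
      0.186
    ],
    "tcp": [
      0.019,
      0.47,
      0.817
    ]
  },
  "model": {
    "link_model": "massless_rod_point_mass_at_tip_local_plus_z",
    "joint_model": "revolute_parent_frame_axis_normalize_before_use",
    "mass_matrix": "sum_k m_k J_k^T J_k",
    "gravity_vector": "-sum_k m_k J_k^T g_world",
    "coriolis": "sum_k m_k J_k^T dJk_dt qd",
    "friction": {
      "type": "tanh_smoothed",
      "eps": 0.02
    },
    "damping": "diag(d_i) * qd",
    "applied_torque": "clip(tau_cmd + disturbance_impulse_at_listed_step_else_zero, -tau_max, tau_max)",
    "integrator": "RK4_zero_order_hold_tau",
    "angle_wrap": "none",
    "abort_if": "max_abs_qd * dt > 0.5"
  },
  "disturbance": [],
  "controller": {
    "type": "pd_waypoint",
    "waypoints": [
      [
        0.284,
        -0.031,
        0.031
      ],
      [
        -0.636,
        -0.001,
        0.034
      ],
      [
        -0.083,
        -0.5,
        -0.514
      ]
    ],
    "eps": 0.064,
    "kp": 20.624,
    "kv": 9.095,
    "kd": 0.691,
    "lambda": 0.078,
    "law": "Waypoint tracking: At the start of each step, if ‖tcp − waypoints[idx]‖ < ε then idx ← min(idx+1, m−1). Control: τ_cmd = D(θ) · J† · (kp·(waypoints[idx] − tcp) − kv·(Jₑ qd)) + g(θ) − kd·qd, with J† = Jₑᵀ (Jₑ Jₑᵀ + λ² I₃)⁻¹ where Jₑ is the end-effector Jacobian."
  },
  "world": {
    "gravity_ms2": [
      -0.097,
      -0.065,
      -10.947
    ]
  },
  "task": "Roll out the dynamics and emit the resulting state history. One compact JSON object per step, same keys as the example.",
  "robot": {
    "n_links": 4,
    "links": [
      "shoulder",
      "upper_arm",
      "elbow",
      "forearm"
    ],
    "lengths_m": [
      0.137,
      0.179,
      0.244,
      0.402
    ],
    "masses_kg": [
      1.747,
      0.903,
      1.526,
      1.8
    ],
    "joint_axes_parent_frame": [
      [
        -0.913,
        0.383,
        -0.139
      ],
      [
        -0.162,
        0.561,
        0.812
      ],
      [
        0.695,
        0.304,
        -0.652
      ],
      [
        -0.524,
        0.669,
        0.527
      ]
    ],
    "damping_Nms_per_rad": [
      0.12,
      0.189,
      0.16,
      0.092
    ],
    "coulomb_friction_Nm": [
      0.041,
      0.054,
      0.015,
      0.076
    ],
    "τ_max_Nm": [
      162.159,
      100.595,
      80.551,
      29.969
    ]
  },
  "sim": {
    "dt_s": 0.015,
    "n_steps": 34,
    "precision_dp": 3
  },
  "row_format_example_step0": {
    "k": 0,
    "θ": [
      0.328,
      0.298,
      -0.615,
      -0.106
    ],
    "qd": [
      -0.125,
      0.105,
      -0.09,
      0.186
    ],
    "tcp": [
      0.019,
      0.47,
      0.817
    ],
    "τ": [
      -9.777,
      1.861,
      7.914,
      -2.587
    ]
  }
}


{"k":1,"\u03b8":[0.326,0.303,-0.617,-0.103],"qd":[-0.16,0.552,-0.181,0.167],"tcp":[0.019,0.47,0.817],"\u03c4":[-10.434,1.141,7.467,-2.695]}
{"k":2,"\u03b8":[0.324,0.309,-0.618,-0.101],"qd":[-0.077,0.338,0.044,0.11],"tcp":[0.02,0.47,0.817],"\u03c4":[-11.086,0.905,6.817,-2.764]}
{"k":3,"\u03b8":[0.323,0.316,-0.618,-0.1],"qd":[-0.094,0.586,0.019,0.109],"tcp":[0.022,0.469,0.817],"\u03c4":[-11.575,0.408,6.433,-2.86]}
{"k":4,"\u03b8":[0.322,0.324,-0.616,-0.098],"qd":[-0.046,0.472,0.16,0.083],"tcp":[0.024,0.469,0.818],"\u03c4":[-12.054,0.18,5.955,-2.926]}
{"k":5,"\u03b8":[0.321,0.332,-0.614,-0.097],"qd":[-0.053,0.606,0.167,0.084],"tcp":[0.027,0.469,0.818],"\u03c4":[-12.434,-0.184,5.631,-3.001]}
{"k":6,"\u03b8":[0.32,0.341,-0.61,-0.096],"qd":[-0.026,0.548,0.257,0.071],"tcp":[0.031,0.468,0.818],"\u03c4":[-12.799,-0.401,5.269,-3.056]}
{"k":7,"\u03b8":[0.32,0.349,-0.606,-0.095],"qd":[-0.029,0.624,0.273,0.072],"tcp":[0.034,0.468,0.818],"\u03c4":[-13.103,-0.688,4.998,-3.114]}
{"k":8,"\u03b8":[0.32,0.358,-0.602,-0.094],"qd":[-0.013,0.593,0.334,0.065],"tcp":[0.039,0.468,0.819],"\u03c4":[-13.392,-0.891,4.715,-3.158]}
{"k":9,"\u03b8":[0.32,0.368,-0.597,-0.093],"qd":[-0.015,0.637,0.353,0.066],"tcp":[0.043,0.468,0.819],"\u03c4":[-13.64,-1.132,4.487,-3.203]}
{"k":10,"\u03b8":[0.32,0.377,-0.591,-0.092],"qd":[-0.007,0.618,0.396,0.062],"tcp":[0.048,0.467,0.819],"\u03c4":[-13.878,-1.323,4.256,-3.238]}
{"k":11,"\u03b8":[0.319,0.386,-0.585,-0.091],"qd":[-0.009,0.644,0.415,0.063],"tcp":[0.053,0.467,0.819],"\u03c4":[-14.089,-1.536,4.062,-3.273]}
{"k":12,"\u03b8":[0.319,0.396,-0.578,-0.09],"qd":[-0.004,0.631,0.448,0.063],"tcp":[0.059,0.467,0.82],"\u03c4":[-14.293,-1.716,3.867,-3.301]}
{"k":13,"\u03b8":[0.319,0.405,-0.571,-0.089],"qd":[-0.007,0.645,0.465,0.065],"tcp":[0.064,0.466,0.82],"\u03c4":[-14.48,-1.911,3.698,-3.328]}
{"k":14,"\u03b8":[0.319,0.414,-0.564,-0.088],"qd":[-0.006,0.634,0.492,0.066],"tcp":[0.07,0.466,0.82],"\u03c4":[-14.663,-2.085,3.529,-3.352]}
{"k":15,"\u03b8":[0.319,0.424,-0.556,-0.087],"qd":[-0.01,0.641,0.508,0.07],"tcp":[0.076,0.466,0.82],"\u03c4":[-14.837,-2.269,3.378,-3.374]}
{"k":16,"\u03b8":[0.319,0.433,-0.549,-0.086],"qd":[-0.011,0.631,0.531,0.074],"tcp":[0.082,0.465,0.82],"\u03c4":[-15.011,-2.44,3.229,-3.394]}
{"k":17,"\u03b8":[0.319,0.442,-0.54,-0.085],"qd":[-0.016,0.634,0.546,0.081],"tcp":[0.088,0.465,0.82],"\u03c4":[-15.183,-2.619,3.093,-3.413]}
{"k":18,"\u03b8":[0.319,0.451,-0.532,-0.084],"qd":[-0.02,0.624,0.567,0.09],"tcp":[0.094,0.465,0.82],"\u03c4":[-15.359,-2.79,2.958,-3.432]}
{"k":19,"\u03b8":[0.318,0.461,-0.523,-0.082],"qd":[-0.028,0.625,0.581,0.102],"tcp":[0.1,0.464,0.82],"\u03c4":[-15.538,-2.97,2.833,-3.451]}
{"k":20,"\u03b8":[0.318,0.47,-0.514,-0.081],"qd":[-0.035,0.615,0.601,0.118],"tcp":[0.106,0.464,0.82],"\u03c4":[-15.728,-3.146,2.709,-3.47]}
{"k":21,"\u03b8":[0.317,0.479,-0.505,-0.079],"qd":[-0.046,0.616,0.616,0.138],"tcp":[0.113,0.463,0.82],"\u03c4":[-15.927,-3.332,2.594,-3.49]}
{"k":22,"\u03b8":[0.317,0.488,-0.496,-0.076],"qd":[-0.058,0.608,0.635,0.163],"tcp":[0.119,0.462,0.82],"\u03c4":[-16.145,-3.517,2.479,-3.512]}
{"k":23,"\u03b8":[0.316,0.496,-0.486,-0.074],"qd":[-0.075,0.608,0.651,0.195],"tcp":[0.126,0.462,0.819],"\u03c4":[-16.382,-3.715,2.371,-3.537]}
{"k":24,"\u03b8":[0.315,0.505,-0.476,-0.07],"qd":[-0.092,0.6,0.672,0.235],"tcp":[0.132,0.461,0.819],"\u03c4":[-16.649,-3.916,2.265,-3.565]}
{"k":25,"\u03b8":[0.313,0.514,-0.465,-0.067],"qd":[-0.116,0.601,0.691,0.285],"tcp":[0.139,0.46,0.819],"\u03c4":[-16.946,-4.134,2.164,-3.597]}
{"k":26,"\u03b8":[0.311,0.523,-0.455,-0.062],"qd":[-0.143,0.594,0.715,0.346],"tcp":[0.145,0.459,0.819],"\u03c4":[-17.286,-4.36,2.065,-3.635]}
{"k":27,"\u03b8":[0.309,0.531,-0.444,-0.056],"qd":[-0.177,0.595,0.738,0.421],"tcp":[0.152,0.458,0.818],"\u03c4":[-17.673,-4.608,1.972,-3.679]}
{"k":28,"\u03b8":[0.306,0.54,-0.432,-0.049],"qd":[-0.216,0.588,0.768,0.513],"tcp":[0.158,0.457,0.818],"\u03c4":[-18.12,-4.871,1.881,-3.73]}
{"k":29,"\u03b8":[0.303,0.548,-0.421,-0.041],"qd":[-0.265,0.589,0.799,0.623],"tcp":[0.165,0.456,0.818],"\u03c4":[-18.631,-5.162,1.796,-3.791]}
{"k":30,"\u03b8":[0.298,0.557,-0.408,-0.03],"qd":[-0.322,0.583,0.837,0.758],"tcp":[0.171,0.455,0.817],"\u03c4":[-19.219,-5.475,1.714,-3.862]}
{"k":31,"\u03b8":[0.293,0.565,-0.395,-0.018],"qd":[-0.392,0.584,0.879,0.919],"tcp":[0.178,0.453,0.817],"\u03c4":[-19.884,-5.823,1.638,-3.944]}
{"k":32,"\u03b8":[0.287,0.573,-0.381,-0.002],"qd":[-0.472,0.578,0.931,1.112],"tcp":[0.184,0.452,0.816],"\u03c4":[-20.629,-6.198,1.565,-4.04]}
{"k":33,"\u03b8":[0.279,0.582,-0.367,0.016],"qd":[-0.568,0.578,0.99,1.339],"tcp":[0.191,0.45,0.816],"\u03c4":[-21.439,-6.606,1.499,-4.148]}
{"k":34,"\u03b8":[0.27,0.59,-0.351,0.038],"qd":[-0.678,0.572,1.061,1.604],"tcp":[0.197,0.448,0.815]}
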